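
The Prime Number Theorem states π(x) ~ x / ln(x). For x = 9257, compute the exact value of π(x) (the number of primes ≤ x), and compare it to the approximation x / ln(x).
π(9257) = 1147;  x/ln(x) ≈ 1013.56;  relative error ≈ 11.63%.

Directly count primes up to 9257: π(9257) = 1147. The PNT approximation gives 9257/ln(9257) ≈ 9257/9.13314 ≈ 1013.56. Relative error (π(x) − x/ln(x)) / π(x) ≈ 11.63%; the approximation is known to undercount slightly (Li(x) is a better estimate).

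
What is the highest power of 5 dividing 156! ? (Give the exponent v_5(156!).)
v_5(156!) = 38

Legendre's formula: v_p(n!) = Σ_{k ≥ 1} ⌊n / p^k⌋. For p = 5, n = 156, the terms are:
  ⌊156/5^1⌋ = ⌊156/5⌋ = 31
  ⌊156/5^2⌋ = ⌊156/25⌋ = 6
  ⌊156/5^3⌋ = ⌊156/125⌋ = 1
(the next term ⌊156/5^4⌋ = 0, terminating the sum). Summing: v_5(156!) = 31 + 6 + 1 = 38.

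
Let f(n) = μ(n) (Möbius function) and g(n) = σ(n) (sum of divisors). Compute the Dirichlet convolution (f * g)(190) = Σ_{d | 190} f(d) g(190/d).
(μ * σ)(190) = 190

Divisors of 190: [1, 2, 5, 10, 19, 38, 95, 190]. For each d | 190:
  d = 1: μ(1) · σ(190/1) = 1 · 360 = 360
  d = 2: μ(2) · σ(190/2) = -1 · 120 = -120
  d = 5: μ(5) · σ(190/5) = -1 · 60 = -60
  d = 10: μ(10) · σ(190/10) = 1 · 20 = 20
  d = 19: μ(19) · σ(190/19) = -1 · 18 = -18
  d = 38: μ(38) · σ(190/38) = 1 · 6 = 6
  d = 95: μ(95) · σ(190/95) = 1 · 3 = 3
  d = 190: μ(190) · σ(190/190) = -1 · 1 = -1
Summing: (μ * σ)(190) = 360 + -120 + -60 + 20 + -18 + 6 + 3 + -1 = 190.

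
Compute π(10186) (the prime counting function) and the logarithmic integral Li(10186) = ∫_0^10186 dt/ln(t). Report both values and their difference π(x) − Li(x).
π(10186) = 1251;  Li(10186) ≈ 1266.31;  π(x) − Li(x) ≈ -15.31.

Direct count of primes ≤ 10186 gives π(10186) = 1251. Numerical evaluation of the logarithmic integral gives Li(10186) ≈ 1266.31. The difference π(x) − Li(x) ≈ -15.31 is typically negative for small/moderate x (Li(x) overestimates), though Littlewood's theorem shows this sign changes infinitely often.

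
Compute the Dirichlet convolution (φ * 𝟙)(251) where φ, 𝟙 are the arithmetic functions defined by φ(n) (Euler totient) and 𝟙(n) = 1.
(φ * 𝟙)(251) = 251

Divisors of 251: [1, 251]. For each d | 251:
  d = 1: φ(1) · 𝟙(251/1) = 1 · 1 = 1
  d = 251: φ(251) · 𝟙(251/251) = 250 · 1 = 250
Summing: (φ * 𝟙)(251) = 1 + 250 = 251.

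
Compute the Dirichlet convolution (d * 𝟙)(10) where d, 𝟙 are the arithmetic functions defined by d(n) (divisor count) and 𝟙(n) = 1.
(d * 𝟙)(10) = 9

Divisors of 10: [1, 2, 5, 10]. For each d | 10:
  d = 1: d(1) · 𝟙(10/1) = 1 · 1 = 1
  d = 2: d(2) · 𝟙(10/2) = 2 · 1 = 2
  d = 5: d(5) · 𝟙(10/5) = 2 · 1 = 2
  d = 10: d(10) · 𝟙(10/10) = 4 · 1 = 4
Summing: (d * 𝟙)(10) = 1 + 2 + 2 + 4 = 9.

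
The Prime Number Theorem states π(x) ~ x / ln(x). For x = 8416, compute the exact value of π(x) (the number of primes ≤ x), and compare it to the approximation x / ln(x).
π(8416) = 1051;  x/ln(x) ≈ 931.19;  relative error ≈ 11.40%.

Directly count primes up to 8416: π(8416) = 1051. The PNT approximation gives 8416/ln(8416) ≈ 8416/9.03789 ≈ 931.19. Relative error (π(x) − x/ln(x)) / π(x) ≈ 11.40%; the approximation is known to undercount slightly (Li(x) is a better estimate).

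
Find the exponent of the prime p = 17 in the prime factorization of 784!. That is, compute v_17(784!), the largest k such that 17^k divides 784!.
v_17(784!) = 48

Legendre's formula: v_p(n!) = Σ_{k ≥ 1} ⌊n / p^k⌋. For p = 17, n = 784, the terms are:
  ⌊784/17^1⌋ = ⌊784/17⌋ = 46
  ⌊784/17^2⌋ = ⌊784/289⌋ = 2
(the next term ⌊784/17^3⌋ = 0, terminating the sum). Summing: v_17(784!) = 46 + 2 = 48.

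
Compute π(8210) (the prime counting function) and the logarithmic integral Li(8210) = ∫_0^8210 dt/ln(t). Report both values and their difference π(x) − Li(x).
π(8210) = 1029;  Li(8210) ≈ 1049.75;  π(x) − Li(x) ≈ -20.75.

Direct count of primes ≤ 8210 gives π(8210) = 1029. Numerical evaluation of the logarithmic integral gives Li(8210) ≈ 1049.75. The difference π(x) − Li(x) ≈ -20.75 is typically negative for small/moderate x (Li(x) overestimates), though Littlewood's theorem shows this sign changes infinitely often.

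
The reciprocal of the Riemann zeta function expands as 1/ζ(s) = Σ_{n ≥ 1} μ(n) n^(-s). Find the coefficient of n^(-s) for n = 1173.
μ(1173) = -1

Factor n = 1173 = 3 · 17 · 23. μ(n) = 0 if any exponent ≥ 2 (not squarefree); otherwise μ(n) = (−1)^{ω(n)} where ω(n) is the number of distinct prime factors. Applying: μ(1173) = -1.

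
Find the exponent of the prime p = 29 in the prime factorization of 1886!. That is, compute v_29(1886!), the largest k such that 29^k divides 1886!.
v_29(1886!) = 67

Legendre's formula: v_p(n!) = Σ_{k ≥ 1} ⌊n / p^k⌋. For p = 29, n = 1886, the terms are:
  ⌊1886/29^1⌋ = ⌊1886/29⌋ = 65
  ⌊1886/29^2⌋ = ⌊1886/841⌋ = 2
(the next term ⌊1886/29^3⌋ = 0, terminating the sum). Summing: v_29(1886!) = 65 + 2 = 67.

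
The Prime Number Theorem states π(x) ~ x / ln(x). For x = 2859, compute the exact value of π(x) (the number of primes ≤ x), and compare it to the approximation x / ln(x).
π(2859) = 415;  x/ln(x) ≈ 359.25;  relative error ≈ 13.43%.

Directly count primes up to 2859: π(2859) = 415. The PNT approximation gives 2859/ln(2859) ≈ 2859/7.95823 ≈ 359.25. Relative error (π(x) − x/ln(x)) / π(x) ≈ 13.43%; the approximation is known to undercount slightly (Li(x) is a better estimate).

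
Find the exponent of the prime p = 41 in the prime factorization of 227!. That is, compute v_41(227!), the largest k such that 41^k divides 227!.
v_41(227!) = 5

Legendre's formula: v_p(n!) = Σ_{k ≥ 1} ⌊n / p^k⌋. For p = 41, n = 227, the terms are:
  ⌊227/41^1⌋ = ⌊227/41⌋ = 5
(the next term ⌊227/41^2⌋ = 0, terminating the sum). Summing: v_41(227!) = 5 = 5.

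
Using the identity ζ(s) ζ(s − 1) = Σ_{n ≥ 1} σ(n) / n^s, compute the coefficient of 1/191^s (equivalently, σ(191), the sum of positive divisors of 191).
σ(191) = 192

In the product (Σ m^0/m^s)(Σ k / k^s) = Σ (Σ_{d | n} d) / n^s, the coefficient of 1/n^s is σ(n) = Σ_{d | n} d. For n = 191, divisors are [1, 191]; summing: σ(191) = 192.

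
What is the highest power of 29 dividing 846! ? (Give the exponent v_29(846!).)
v_29(846!) = 30

Legendre's formula: v_p(n!) = Σ_{k ≥ 1} ⌊n / p^k⌋. For p = 29, n = 846, the terms are:
  ⌊846/29^1⌋ = ⌊846/29⌋ = 29
  ⌊846/29^2⌋ = ⌊846/841⌋ = 1
(the next term ⌊846/29^3⌋ = 0, terminating the sum). Summing: v_29(846!) = 29 + 1 = 30.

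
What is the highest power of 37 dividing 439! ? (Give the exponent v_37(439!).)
v_37(439!) = 11

Legendre's formula: v_p(n!) = Σ_{k ≥ 1} ⌊n / p^k⌋. For p = 37, n = 439, the terms are:
  ⌊439/37^1⌋ = ⌊439/37⌋ = 11
(the next term ⌊439/37^2⌋ = 0, terminating the sum). Summing: v_37(439!) = 11 = 11.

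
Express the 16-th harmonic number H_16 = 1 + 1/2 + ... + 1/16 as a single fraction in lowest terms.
H_16 = 2436559/720720

Direct summation: H_16 = 1 + 1/2 + ... + 1/16. The least common denominator is lcm(1, ..., 16) = 720720; over this denominator the numerator is 720720 + 360360 + 240240 + 180180 + 144144 + 120120 + 102960 + 90090 + 80080 + 72072 + 65520 + 60060 + 55440 + 51480 + 48048 + 45045 = 2436559, so H_16 = 2436559/720720 (already in lowest terms) ≈ 3.38073. (The PNT-adjacent estimate ln(16) + γ ≈ 3.34980 matches within O(1/n).)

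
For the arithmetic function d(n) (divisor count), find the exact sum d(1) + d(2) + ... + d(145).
Σ_{n ≤ 145} d(n) = 750

Compute d(n) for each 1 ≤ n ≤ 145: d(1) = 1, d(2) = 2, d(3) = 2, d(4) = 3, d(5) = 2, d(6) = 4, d(7) = 2, d(8) = 4, d(9) = 3, d(10) = 4, d(11) = 2, d(12) = 6, d(13) = 2, d(14) = 4, d(15) = 4, d(16) = 5, d(17) = 2, d(18) = 6, d(19) = 2, d(20) = 6, d(21) = 4, d(22) = 4, d(23) = 2, d(24) = 8, d(25) = 3, d(26) = 4, d(27) = 4, d(28) = 6, d(29) = 2, d(30) = 8, d(31) = 2, d(32) = 6, d(33) = 4, d(34) = 4, d(35) = 4, d(36) = 9, d(37) = 2, d(38) = 4, d(39) = 4, d(40) = 8, d(41) = 2, d(42) = 8, d(43) = 2, d(44) = 6, d(45) = 6, d(46) = 4, d(47) = 2, d(48) = 10, d(49) = 3, d(50) = 6, d(51) = 4, d(52) = 6, d(53) = 2, d(54) = 8, d(55) = 4, d(56) = 8, d(57) = 4, d(58) = 4, d(59) = 2, d(60) = 12, d(61) = 2, d(62) = 4, d(63) = 6, d(64) = 7, d(65) = 4, d(66) = 8, d(67) = 2, d(68) = 6, d(69) = 4, d(70) = 8, d(71) = 2, d(72) = 12, d(73) = 2, d(74) = 4, d(75) = 6, d(76) = 6, d(77) = 4, d(78) = 8, d(79) = 2, d(80) = 10, d(81) = 5, d(82) = 4, d(83) = 2, d(84) = 12, d(85) = 4, d(86) = 4, d(87) = 4, d(88) = 8, d(89) = 2, d(90) = 12, d(91) = 4, d(92) = 6, d(93) = 4, d(94) = 4, d(95) = 4, d(96) = 12, d(97) = 2, d(98) = 6, d(99) = 6, d(100) = 9, d(101) = 2, d(102) = 8, d(103) = 2, d(104) = 8, d(105) = 8, d(106) = 4, d(107) = 2, d(108) = 12, d(109) = 2, d(110) = 8, d(111) = 4, d(112) = 10, d(113) = 2, d(114) = 8, d(115) = 4, d(116) = 6, d(117) = 6, d(118) = 4, d(119) = 4, d(120) = 16, d(121) = 3, d(122) = 4, d(123) = 4, d(124) = 6, d(125) = 4, d(126) = 12, d(127) = 2, d(128) = 8, d(129) = 4, d(130) = 8, d(131) = 2, d(132) = 12, d(133) = 4, d(134) = 4, d(135) = 8, d(136) = 8, d(137) = 2, d(138) = 8, d(139) = 2, d(140) = 12, d(141) = 4, d(142) = 4, d(143) = 4, d(144) = 15, d(145) = 4. Summing all 145 values: 750. (Dirichlet's divisor formula: Σ_{n ≤ x} d(n) = x ln(x) + (2γ − 1) x + O(√x). For x = 145, the asymptotic estimate is ≈ 744.02.)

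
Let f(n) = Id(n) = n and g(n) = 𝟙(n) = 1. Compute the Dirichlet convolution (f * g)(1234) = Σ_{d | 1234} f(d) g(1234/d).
(Id * 𝟙)(1234) = 1854

Divisors of 1234: [1, 2, 617, 1234]. For each d | 1234:
  d = 1: Id(1) · 𝟙(1234/1) = 1 · 1 = 1
  d = 2: Id(2) · 𝟙(1234/2) = 2 · 1 = 2
  d = 617: Id(617) · 𝟙(1234/617) = 617 · 1 = 617
  d = 1234: Id(1234) · 𝟙(1234/1234) = 1234 · 1 = 1234
Summing: (Id * 𝟙)(1234) = 1 + 2 + 617 + 1234 = 1854.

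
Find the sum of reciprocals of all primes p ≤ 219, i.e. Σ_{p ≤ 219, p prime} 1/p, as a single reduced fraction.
Σ 1/p = 3215488142498485484492183158345029261034221047849345857469577412562094716564064084247/1645783550795210387735581011435590727981167322669649249414629852197255934130751870910

π(219) = 47, so the primes ≤ 219 are [2, 3, 5, 7, 11, 13, 17, 19, 23, 29, 31, 37, 41, 43, 47, 53, 59, 61, 67, 71, 73, 79, 83, 89, 97, 101, 103, 107, 109, 113, 127, 131, 137, 139, 149, 151, 157, 163, 167, 173, 179, 181, 191, 193, 197, 199, 211]. Summing 1/p over these primes: 3215488142498485484492183158345029261034221047849345857469577412562094716564064084247/1645783550795210387735581011435590727981167322669649249414629852197255934130751870910 ≈ 1.9538. Mertens estimate ln ln(219) + 0.2615 ≈ 1.9459.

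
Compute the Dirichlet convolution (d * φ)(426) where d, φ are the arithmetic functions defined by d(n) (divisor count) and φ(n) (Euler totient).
(d * φ)(426) = 864

Divisors of 426: [1, 2, 3, 6, 71, 142, 213, 426]. For each d | 426:
  d = 1: d(1) · φ(426/1) = 1 · 140 = 140
  d = 2: d(2) · φ(426/2) = 2 · 140 = 280
  d = 3: d(3) · φ(426/3) = 2 · 70 = 140
  d = 6: d(6) · φ(426/6) = 4 · 70 = 280
  d = 71: d(71) · φ(426/71) = 2 · 2 = 4
  d = 142: d(142) · φ(426/142) = 4 · 2 = 8
  d = 213: d(213) · φ(426/213) = 4 · 1 = 4
  d = 426: d(426) · φ(426/426) = 8 · 1 = 8
Summing: (d * φ)(426) = 140 + 280 + 140 + 280 + 4 + 8 + 4 + 8 = 864.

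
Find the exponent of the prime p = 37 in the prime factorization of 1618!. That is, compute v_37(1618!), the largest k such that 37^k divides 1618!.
v_37(1618!) = 44

Legendre's formula: v_p(n!) = Σ_{k ≥ 1} ⌊n / p^k⌋. For p = 37, n = 1618, the terms are:
  ⌊1618/37^1⌋ = ⌊1618/37⌋ = 43
  ⌊1618/37^2⌋ = ⌊1618/1369⌋ = 1
(the next term ⌊1618/37^3⌋ = 0, terminating the sum). Summing: v_37(1618!) = 43 + 1 = 44.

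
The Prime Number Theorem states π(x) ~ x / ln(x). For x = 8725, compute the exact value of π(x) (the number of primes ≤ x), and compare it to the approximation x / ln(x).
π(8725) = 1087;  x/ln(x) ≈ 961.54;  relative error ≈ 11.54%.

Directly count primes up to 8725: π(8725) = 1087. The PNT approximation gives 8725/ln(8725) ≈ 8725/9.07395 ≈ 961.54. Relative error (π(x) − x/ln(x)) / π(x) ≈ 11.54%; the approximation is known to undercount slightly (Li(x) is a better estimate).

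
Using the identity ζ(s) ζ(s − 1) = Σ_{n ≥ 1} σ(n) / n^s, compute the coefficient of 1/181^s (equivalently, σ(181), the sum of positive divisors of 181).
σ(181) = 182

In the product (Σ m^0/m^s)(Σ k / k^s) = Σ (Σ_{d | n} d) / n^s, the coefficient of 1/n^s is σ(n) = Σ_{d | n} d. For n = 181, divisors are [1, 181]; summing: σ(181) = 182.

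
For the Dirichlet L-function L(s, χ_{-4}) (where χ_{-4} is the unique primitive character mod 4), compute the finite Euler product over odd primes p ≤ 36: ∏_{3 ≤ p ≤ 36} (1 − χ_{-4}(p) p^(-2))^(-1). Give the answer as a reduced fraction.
∏ = 70163108671177093/76623095660544000

The odd primes p ≤ 36 are [3, 5, 7, 11, 13, 17, 19, 23, 29, 31]. For each, χ(p) = 1 if p ≡ 1 mod 4, χ(p) = −1 if p ≡ 3 mod 4. Taking (1 − χ(p)/p^2)^(-1) = p^2/(p^2 − χ(p)): (1 − (-1)/3^2)^(-1) · (1 − (1)/5^2)^(-1) · (1 − (-1)/7^2)^(-1) · (1 − (-1)/11^2)^(-1) · (1 − (1)/13^2)^(-1) · (1 − (1)/17^2)^(-1) · (1 − (-1)/19^2)^(-1) · (1 − (-1)/23^2)^(-1) · (1 − (1)/29^2)^(-1) · (1 − (-1)/31^2)^(-1) = 70163108671177093/76623095660544000.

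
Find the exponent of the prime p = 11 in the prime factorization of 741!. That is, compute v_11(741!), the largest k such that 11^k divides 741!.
v_11(741!) = 73

Legendre's formula: v_p(n!) = Σ_{k ≥ 1} ⌊n / p^k⌋. For p = 11, n = 741, the terms are:
  ⌊741/11^1⌋ = ⌊741/11⌋ = 67
  ⌊741/11^2⌋ = ⌊741/121⌋ = 6
(the next term ⌊741/11^3⌋ = 0, terminating the sum). Summing: v_11(741!) = 67 + 6 = 73.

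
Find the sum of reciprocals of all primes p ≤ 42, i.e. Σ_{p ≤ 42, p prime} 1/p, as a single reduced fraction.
Σ 1/p = 492007393304957/304250263527210

π(42) = 13, so the primes ≤ 42 are [2, 3, 5, 7, 11, 13, 17, 19, 23, 29, 31, 37, 41]. Summing 1/p over these primes: 492007393304957/304250263527210 ≈ 1.6171. Mertens estimate ln ln(42) + 0.2615 ≈ 1.5800.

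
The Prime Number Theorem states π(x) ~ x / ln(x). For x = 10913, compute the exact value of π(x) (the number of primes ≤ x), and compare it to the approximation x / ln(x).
π(10913) = 1327;  x/ln(x) ≈ 1173.73;  relative error ≈ 11.55%.

Directly count primes up to 10913: π(10913) = 1327. The PNT approximation gives 10913/ln(10913) ≈ 10913/9.29771 ≈ 1173.73. Relative error (π(x) − x/ln(x)) / π(x) ≈ 11.55%; the approximation is known to undercount slightly (Li(x) is a better estimate).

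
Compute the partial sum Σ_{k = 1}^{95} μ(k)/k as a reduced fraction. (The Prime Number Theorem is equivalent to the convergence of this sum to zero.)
Σ μ(k)/k = 164165993590198279544427554326659/3961456982724258461775089600226385

Values of μ(k) for 1 ≤ k ≤ 95: μ(1) = 1, μ(2) = -1, μ(3) = -1, μ(5) = -1, μ(6) = 1, μ(7) = -1, μ(10) = 1, μ(11) = -1, μ(13) = -1, μ(14) = 1, μ(15) = 1, μ(17) = -1, μ(19) = -1, μ(21) = 1, μ(22) = 1, μ(23) = -1, μ(26) = 1, μ(29) = -1, μ(30) = -1, μ(31) = -1, μ(33) = 1, μ(34) = 1, μ(35) = 1, μ(37) = -1, μ(38) = 1, μ(39) = 1, μ(41) = -1, μ(42) = -1, μ(43) = -1, μ(46) = 1, μ(47) = -1, μ(51) = 1, μ(53) = -1, μ(55) = 1, μ(57) = 1, μ(58) = 1, μ(59) = -1, μ(61) = -1, μ(62) = 1, μ(65) = 1, μ(66) = -1, μ(67) = -1, μ(69) = 1, μ(70) = -1, μ(71) = -1, μ(73) = -1, μ(74) = 1, μ(77) = 1, μ(78) = -1, μ(79) = -1, μ(82) = 1, μ(83) = -1, μ(85) = 1, μ(86) = 1, μ(87) = 1, μ(89) = -1, μ(91) = 1, μ(93) = 1, μ(94) = 1, μ(95) = 1, with μ = 0 on non-squarefree integers. Summing μ(k)/k for k where μ(k) ≠ 0 gives 164165993590198279544427554326659/3961456982724258461775089600226385 ≈ 0.0414. (PNT ⟺ this sum → 0 as n → ∞.)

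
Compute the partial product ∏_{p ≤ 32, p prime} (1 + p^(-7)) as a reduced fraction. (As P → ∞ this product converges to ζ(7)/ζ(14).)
∏ = 45636384576315690080929715569674882079693135504462522074208731086848/45261280733327250662945753058202857554009606630517518569698816246875

The primes p ≤ 32 are [2, 3, 5, 7, 11, 13, 17, 19, 23, 29, 31]. For each, (1 + 1/p^7) = (p^7 + 1)/p^7. Multiplying these fractions over p ∈ [2, 3, 5, 7, 11, 13, 17, 19, 23, 29, 31] gives 45636384576315690080929715569674882079693135504462522074208731086848/45261280733327250662945753058202857554009606630517518569698816246875. (In the limit P → ∞ this tends to ζ(7)/ζ(14).)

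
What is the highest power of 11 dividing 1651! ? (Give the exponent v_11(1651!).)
v_11(1651!) = 164

Legendre's formula: v_p(n!) = Σ_{k ≥ 1} ⌊n / p^k⌋. For p = 11, n = 1651, the terms are:
  ⌊1651/11^1⌋ = ⌊1651/11⌋ = 150
  ⌊1651/11^2⌋ = ⌊1651/121⌋ = 13
  ⌊1651/11^3⌋ = ⌊1651/1331⌋ = 1
(the next term ⌊1651/11^4⌋ = 0, terminating the sum). Summing: v_11(1651!) = 150 + 13 + 1 = 164.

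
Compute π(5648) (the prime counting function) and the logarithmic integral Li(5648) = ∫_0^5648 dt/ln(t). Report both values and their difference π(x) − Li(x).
π(5648) = 742;  Li(5648) ≈ 759.81;  π(x) − Li(x) ≈ -17.81.

Direct count of primes ≤ 5648 gives π(5648) = 742. Numerical evaluation of the logarithmic integral gives Li(5648) ≈ 759.81. The difference π(x) − Li(x) ≈ -17.81 is typically negative for small/moderate x (Li(x) overestimates), though Littlewood's theorem shows this sign changes infinitely often.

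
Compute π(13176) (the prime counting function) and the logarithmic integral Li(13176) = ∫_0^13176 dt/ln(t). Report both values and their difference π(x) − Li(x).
π(13176) = 1567;  Li(13176) ≈ 1585.67;  π(x) − Li(x) ≈ -18.67.

Direct count of primes ≤ 13176 gives π(13176) = 1567. Numerical evaluation of the logarithmic integral gives Li(13176) ≈ 1585.67. The difference π(x) − Li(x) ≈ -18.67 is typically negative for small/moderate x (Li(x) overestimates), though Littlewood's theorem shows this sign changes infinitely often.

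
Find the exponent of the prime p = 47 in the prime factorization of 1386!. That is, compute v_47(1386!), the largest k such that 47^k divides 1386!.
v_47(1386!) = 29

Legendre's formula: v_p(n!) = Σ_{k ≥ 1} ⌊n / p^k⌋. For p = 47, n = 1386, the terms are:
  ⌊1386/47^1⌋ = ⌊1386/47⌋ = 29
(the next term ⌊1386/47^2⌋ = 0, terminating the sum). Summing: v_47(1386!) = 29 = 29.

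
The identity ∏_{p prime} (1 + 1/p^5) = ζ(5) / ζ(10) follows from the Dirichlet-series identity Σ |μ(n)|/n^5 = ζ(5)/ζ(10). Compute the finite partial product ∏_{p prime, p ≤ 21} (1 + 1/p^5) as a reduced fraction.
∏ = 405833785877367637916288/391770333462674252324875

The primes p ≤ 21 are [2, 3, 5, 7, 11, 13, 17, 19]. For each, (1 + 1/p^5) = (p^5 + 1)/p^5. Multiplying these fractions over p ∈ [2, 3, 5, 7, 11, 13, 17, 19] gives 405833785877367637916288/391770333462674252324875. (In the limit P → ∞ this tends to ζ(5)/ζ(10).)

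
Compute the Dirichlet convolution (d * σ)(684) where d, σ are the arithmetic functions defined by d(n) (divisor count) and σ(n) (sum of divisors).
(d * σ)(684) = 8448

Divisors of 684: [1, 2, 3, 4, 6, 9, 12, 18, 19, 36, 38, 57, 76, 114, 171, 228, 342, 684]. For each d | 684:
  d = 1: d(1) · σ(684/1) = 1 · 1820 = 1820
  d = 2: d(2) · σ(684/2) = 2 · 780 = 1560
  d = 3: d(3) · σ(684/3) = 2 · 560 = 1120
  d = 4: d(4) · σ(684/4) = 3 · 260 = 780
  d = 6: d(6) · σ(684/6) = 4 · 240 = 960
  d = 9: d(9) · σ(684/9) = 3 · 140 = 420
  d = 12: d(12) · σ(684/12) = 6 · 80 = 480
  d = 18: d(18) · σ(684/18) = 6 · 60 = 360
  d = 19: d(19) · σ(684/19) = 2 · 91 = 182
  d = 36: d(36) · σ(684/36) = 9 · 20 = 180
  d = 38: d(38) · σ(684/38) = 4 · 39 = 156
  d = 57: d(57) · σ(684/57) = 4 · 28 = 112
  d = 76: d(76) · σ(684/76) = 6 · 13 = 78
  d = 114: d(114) · σ(684/114) = 8 · 12 = 96
  d = 171: d(171) · σ(684/171) = 6 · 7 = 42
  d = 228: d(228) · σ(684/228) = 12 · 4 = 48
  d = 342: d(342) · σ(684/342) = 12 · 3 = 36
  d = 684: d(684) · σ(684/684) = 18 · 1 = 18
Summing: (d * σ)(684) = 1820 + 1560 + 1120 + 780 + 960 + 420 + 480 + 360 + 182 + 180 + 156 + 112 + 78 + 96 + 42 + 48 + 36 + 18 = 8448.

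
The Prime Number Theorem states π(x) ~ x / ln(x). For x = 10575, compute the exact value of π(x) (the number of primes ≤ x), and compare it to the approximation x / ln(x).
π(10575) = 1290;  x/ln(x) ≈ 1141.24;  relative error ≈ 11.53%.

Directly count primes up to 10575: π(10575) = 1290. The PNT approximation gives 10575/ln(10575) ≈ 10575/9.26625 ≈ 1141.24. Relative error (π(x) − x/ln(x)) / π(x) ≈ 11.53%; the approximation is known to undercount slightly (Li(x) is a better estimate).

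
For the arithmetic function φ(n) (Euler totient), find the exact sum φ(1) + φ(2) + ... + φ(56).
Σ_{n ≤ 56} φ(n) = 964

Compute φ(n) for each 1 ≤ n ≤ 56: φ(1) = 1, φ(2) = 1, φ(3) = 2, φ(4) = 2, φ(5) = 4, φ(6) = 2, φ(7) = 6, φ(8) = 4, φ(9) = 6, φ(10) = 4, φ(11) = 10, φ(12) = 4, φ(13) = 12, φ(14) = 6, φ(15) = 8, φ(16) = 8, φ(17) = 16, φ(18) = 6, φ(19) = 18, φ(20) = 8, φ(21) = 12, φ(22) = 10, φ(23) = 22, φ(24) = 8, φ(25) = 20, φ(26) = 12, φ(27) = 18, φ(28) = 12, φ(29) = 28, φ(30) = 8, φ(31) = 30, φ(32) = 16, φ(33) = 20, φ(34) = 16, φ(35) = 24, φ(36) = 12, φ(37) = 36, φ(38) = 18, φ(39) = 24, φ(40) = 16, φ(41) = 40, φ(42) = 12, φ(43) = 42, φ(44) = 20, φ(45) = 24, φ(46) = 22, φ(47) = 46, φ(48) = 16, φ(49) = 42, φ(50) = 20, φ(51) = 32, φ(52) = 24, φ(53) = 52, φ(54) = 18, φ(55) = 40, φ(56) = 24. Summing all 56 values: 964. (Average order: Σ_{n ≤ x} φ(n) ~ (3/π²) x². For x = 56, (3/π²)·56² ≈ 953.23.)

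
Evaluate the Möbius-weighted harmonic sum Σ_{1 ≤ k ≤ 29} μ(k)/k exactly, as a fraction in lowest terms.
Σ μ(k)/k = 9246047/3234846615

Values of μ(k) for 1 ≤ k ≤ 29: μ(1) = 1, μ(2) = -1, μ(3) = -1, μ(5) = -1, μ(6) = 1, μ(7) = -1, μ(10) = 1, μ(11) = -1, μ(13) = -1, μ(14) = 1, μ(15) = 1, μ(17) = -1, μ(19) = -1, μ(21) = 1, μ(22) = 1, μ(23) = -1, μ(26) = 1, μ(29) = -1, with μ = 0 on non-squarefree integers. Summing μ(k)/k for k where μ(k) ≠ 0 gives 9246047/3234846615 ≈ 0.0029. (PNT ⟺ this sum → 0 as n → ∞.)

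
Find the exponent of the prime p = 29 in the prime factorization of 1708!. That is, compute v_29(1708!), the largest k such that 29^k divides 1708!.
v_29(1708!) = 60

Legendre's formula: v_p(n!) = Σ_{k ≥ 1} ⌊n / p^k⌋. For p = 29, n = 1708, the terms are:
  ⌊1708/29^1⌋ = ⌊1708/29⌋ = 58
  ⌊1708/29^2⌋ = ⌊1708/841⌋ = 2
(the next term ⌊1708/29^3⌋ = 0, terminating the sum). Summing: v_29(1708!) = 58 + 2 = 60.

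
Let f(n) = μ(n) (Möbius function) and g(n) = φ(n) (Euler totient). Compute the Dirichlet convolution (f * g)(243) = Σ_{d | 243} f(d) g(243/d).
(μ * φ)(243) = 108

Divisors of 243: [1, 3, 9, 27, 81, 243]. For each d | 243:
  d = 1: μ(1) · φ(243/1) = 1 · 162 = 162
  d = 3: μ(3) · φ(243/3) = -1 · 54 = -54
  d = 9: μ(9) · φ(243/9) = 0 · 18 = 0
  d = 27: μ(27) · φ(243/27) = 0 · 6 = 0
  d = 81: μ(81) · φ(243/81) = 0 · 2 = 0
  d = 243: μ(243) · φ(243/243) = 0 · 1 = 0
Summing: (μ * φ)(243) = 162 + -54 + 0 + 0 + 0 + 0 = 108.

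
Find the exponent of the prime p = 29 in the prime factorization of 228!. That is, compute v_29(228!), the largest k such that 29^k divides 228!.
v_29(228!) = 7

Legendre's formula: v_p(n!) = Σ_{k ≥ 1} ⌊n / p^k⌋. For p = 29, n = 228, the terms are:
  ⌊228/29^1⌋ = ⌊228/29⌋ = 7
(the next term ⌊228/29^2⌋ = 0, terminating the sum). Summing: v_29(228!) = 7 = 7.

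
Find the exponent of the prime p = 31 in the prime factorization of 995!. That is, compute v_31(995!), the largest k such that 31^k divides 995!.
v_31(995!) = 33

Legendre's formula: v_p(n!) = Σ_{k ≥ 1} ⌊n / p^k⌋. For p = 31, n = 995, the terms are:
  ⌊995/31^1⌋ = ⌊995/31⌋ = 32
  ⌊995/31^2⌋ = ⌊995/961⌋ = 1
(the next term ⌊995/31^3⌋ = 0, terminating the sum). Summing: v_31(995!) = 32 + 1 = 33.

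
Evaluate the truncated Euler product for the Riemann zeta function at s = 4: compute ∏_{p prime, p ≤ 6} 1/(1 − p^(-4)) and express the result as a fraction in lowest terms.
∏ = 225/208

The primes p ≤ 6 are [2, 3, 5]. For each prime, (1 − 1/p^4)^(-1) = p^4 / (p^4 − 1). The product is (1 − 1/2^4)^(-1), (1 − 1/3^4)^(-1), (1 − 1/5^4)^(-1) = ∏ p^4 / (p^4 − 1) = 225/208.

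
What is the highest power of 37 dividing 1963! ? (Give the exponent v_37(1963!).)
v_37(1963!) = 54

Legendre's formula: v_p(n!) = Σ_{k ≥ 1} ⌊n / p^k⌋. For p = 37, n = 1963, the terms are:
  ⌊1963/37^1⌋ = ⌊1963/37⌋ = 53
  ⌊1963/37^2⌋ = ⌊1963/1369⌋ = 1
(the next term ⌊1963/37^3⌋ = 0, terminating the sum). Summing: v_37(1963!) = 53 + 1 = 54.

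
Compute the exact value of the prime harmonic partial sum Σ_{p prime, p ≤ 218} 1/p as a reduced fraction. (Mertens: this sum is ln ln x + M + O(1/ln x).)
Σ 1/p = 3215488142498485484492183158345029261034221047849345857469577412562094716564064084247/1645783550795210387735581011435590727981167322669649249414629852197255934130751870910

π(218) = 47, so the primes ≤ 218 are [2, 3, 5, 7, 11, 13, 17, 19, 23, 29, 31, 37, 41, 43, 47, 53, 59, 61, 67, 71, 73, 79, 83, 89, 97, 101, 103, 107, 109, 113, 127, 131, 137, 139, 149, 151, 157, 163, 167, 173, 179, 181, 191, 193, 197, 199, 211]. Summing 1/p over these primes: 3215488142498485484492183158345029261034221047849345857469577412562094716564064084247/1645783550795210387735581011435590727981167322669649249414629852197255934130751870910 ≈ 1.9538. Mertens estimate ln ln(218) + 0.2615 ≈ 1.9450.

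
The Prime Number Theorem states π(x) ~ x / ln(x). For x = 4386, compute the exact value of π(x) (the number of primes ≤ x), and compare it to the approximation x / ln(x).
π(4386) = 597;  x/ln(x) ≈ 523.00;  relative error ≈ 12.39%.

Directly count primes up to 4386: π(4386) = 597. The PNT approximation gives 4386/ln(4386) ≈ 4386/8.38617 ≈ 523.00. Relative error (π(x) − x/ln(x)) / π(x) ≈ 12.39%; the approximation is known to undercount slightly (Li(x) is a better estimate).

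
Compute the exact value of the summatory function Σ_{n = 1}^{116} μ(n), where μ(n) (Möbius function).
Σ_{n ≤ 116} μ(n) = -5

Compute μ(n) for each 1 ≤ n ≤ 116: μ(1) = 1, μ(2) = -1, μ(3) = -1, μ(4) = 0, μ(5) = -1, μ(6) = 1, μ(7) = -1, μ(8) = 0, μ(9) = 0, μ(10) = 1, μ(11) = -1, μ(12) = 0, μ(13) = -1, μ(14) = 1, μ(15) = 1, μ(16) = 0, μ(17) = -1, μ(18) = 0, μ(19) = -1, μ(20) = 0, μ(21) = 1, μ(22) = 1, μ(23) = -1, μ(24) = 0, μ(25) = 0, μ(26) = 1, μ(27) = 0, μ(28) = 0, μ(29) = -1, μ(30) = -1, μ(31) = -1, μ(32) = 0, μ(33) = 1, μ(34) = 1, μ(35) = 1, μ(36) = 0, μ(37) = -1, μ(38) = 1, μ(39) = 1, μ(40) = 0, μ(41) = -1, μ(42) = -1, μ(43) = -1, μ(44) = 0, μ(45) = 0, μ(46) = 1, μ(47) = -1, μ(48) = 0, μ(49) = 0, μ(50) = 0, μ(51) = 1, μ(52) = 0, μ(53) = -1, μ(54) = 0, μ(55) = 1, μ(56) = 0, μ(57) = 1, μ(58) = 1, μ(59) = -1, μ(60) = 0, μ(61) = -1, μ(62) = 1, μ(63) = 0, μ(64) = 0, μ(65) = 1, μ(66) = -1, μ(67) = -1, μ(68) = 0, μ(69) = 1, μ(70) = -1, μ(71) = -1, μ(72) = 0, μ(73) = -1, μ(74) = 1, μ(75) = 0, μ(76) = 0, μ(77) = 1, μ(78) = -1, μ(79) = -1, μ(80) = 0, μ(81) = 0, μ(82) = 1, μ(83) = -1, μ(84) = 0, μ(85) = 1, μ(86) = 1, μ(87) = 1, μ(88) = 0, μ(89) = -1, μ(90) = 0, μ(91) = 1, μ(92) = 0, μ(93) = 1, μ(94) = 1, μ(95) = 1, μ(96) = 0, μ(97) = -1, μ(98) = 0, μ(99) = 0, μ(100) = 0, μ(101) = -1, μ(102) = -1, μ(103) = -1, μ(104) = 0, μ(105) = -1, μ(106) = 1, μ(107) = -1, μ(108) = 0, μ(109) = -1, μ(110) = -1, μ(111) = 1, μ(112) = 0, μ(113) = -1, μ(114) = -1, μ(115) = 1, μ(116) = 0. Summing all 116 values: -5. (Mertens function M(x) = Σ_{n ≤ x} μ(n); on average M(x) should be small (PNT ⟺ M(x) = o(x)).)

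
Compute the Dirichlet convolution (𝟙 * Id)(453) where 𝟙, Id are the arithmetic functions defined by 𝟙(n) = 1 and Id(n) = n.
(𝟙 * Id)(453) = 608

Divisors of 453: [1, 3, 151, 453]. For each d | 453:
  d = 1: 𝟙(1) · Id(453/1) = 1 · 453 = 453
  d = 3: 𝟙(3) · Id(453/3) = 1 · 151 = 151
  d = 151: 𝟙(151) · Id(453/151) = 1 · 3 = 3
  d = 453: 𝟙(453) · Id(453/453) = 1 · 1 = 1
Summing: (𝟙 * Id)(453) = 453 + 151 + 3 + 1 = 608.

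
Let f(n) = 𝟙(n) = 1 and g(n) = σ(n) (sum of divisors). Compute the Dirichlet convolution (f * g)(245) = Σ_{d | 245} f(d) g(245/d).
(𝟙 * σ)(245) = 462

Divisors of 245: [1, 5, 7, 35, 49, 245]. For each d | 245:
  d = 1: 𝟙(1) · σ(245/1) = 1 · 342 = 342
  d = 5: 𝟙(5) · σ(245/5) = 1 · 57 = 57
  d = 7: 𝟙(7) · σ(245/7) = 1 · 48 = 48
  d = 35: 𝟙(35) · σ(245/35) = 1 · 8 = 8
  d = 49: 𝟙(49) · σ(245/49) = 1 · 6 = 6
  d = 245: 𝟙(245) · σ(245/245) = 1 · 1 = 1
Summing: (𝟙 * σ)(245) = 342 + 57 + 48 + 8 + 6 + 1 = 462.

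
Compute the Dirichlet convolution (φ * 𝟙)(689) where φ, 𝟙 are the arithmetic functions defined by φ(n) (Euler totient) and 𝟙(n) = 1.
(φ * 𝟙)(689) = 689

Divisors of 689: [1, 13, 53, 689]. For each d | 689:
  d = 1: φ(1) · 𝟙(689/1) = 1 · 1 = 1
  d = 13: φ(13) · 𝟙(689/13) = 12 · 1 = 12
  d = 53: φ(53) · 𝟙(689/53) = 52 · 1 = 52
  d = 689: φ(689) · 𝟙(689/689) = 624 · 1 = 624
Summing: (φ * 𝟙)(689) = 1 + 12 + 52 + 624 = 689.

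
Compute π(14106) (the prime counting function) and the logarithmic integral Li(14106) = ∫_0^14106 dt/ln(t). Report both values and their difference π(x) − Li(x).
π(14106) = 1662;  Li(14106) ≈ 1683.36;  π(x) − Li(x) ≈ -21.36.

Direct count of primes ≤ 14106 gives π(14106) = 1662. Numerical evaluation of the logarithmic integral gives Li(14106) ≈ 1683.36. The difference π(x) − Li(x) ≈ -21.36 is typically negative for small/moderate x (Li(x) overestimates), though Littlewood's theorem shows this sign changes infinitely often.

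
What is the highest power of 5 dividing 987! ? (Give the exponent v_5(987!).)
v_5(987!) = 244

Legendre's formula: v_p(n!) = Σ_{k ≥ 1} ⌊n / p^k⌋. For p = 5, n = 987, the terms are:
  ⌊987/5^1⌋ = ⌊987/5⌋ = 197
  ⌊987/5^2⌋ = ⌊987/25⌋ = 39
  ⌊987/5^3⌋ = ⌊987/125⌋ = 7
  ⌊987/5^4⌋ = ⌊987/625⌋ = 1
(the next term ⌊987/5^5⌋ = 0, terminating the sum). Summing: v_5(987!) = 197 + 39 + 7 + 1 = 244.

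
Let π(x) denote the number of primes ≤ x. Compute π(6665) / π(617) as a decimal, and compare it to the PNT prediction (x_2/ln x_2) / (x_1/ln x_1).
π(6665)/π(617) = 859/113 ≈ 7.6018;  PNT prediction ≈ 7.8826.

π(617) = 113 and π(6665) = 859, so π(6665)/π(617) ≈ 7.6018. The PNT-predicted ratio is (6665/ln(6665)) / (617/ln(617)) ≈ 7.8826. The two agree to within a few percent, as expected.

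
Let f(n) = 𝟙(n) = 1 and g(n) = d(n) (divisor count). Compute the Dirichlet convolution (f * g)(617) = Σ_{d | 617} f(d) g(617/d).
(𝟙 * d)(617) = 3

Divisors of 617: [1, 617]. For each d | 617:
  d = 1: 𝟙(1) · d(617/1) = 1 · 2 = 2
  d = 617: 𝟙(617) · d(617/617) = 1 · 1 = 1
Summing: (𝟙 * d)(617) = 2 + 1 = 3.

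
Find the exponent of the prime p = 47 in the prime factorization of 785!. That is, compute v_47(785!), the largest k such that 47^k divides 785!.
v_47(785!) = 16

Legendre's formula: v_p(n!) = Σ_{k ≥ 1} ⌊n / p^k⌋. For p = 47, n = 785, the terms are:
  ⌊785/47^1⌋ = ⌊785/47⌋ = 16
(the next term ⌊785/47^2⌋ = 0, terminating the sum). Summing: v_47(785!) = 16 = 16.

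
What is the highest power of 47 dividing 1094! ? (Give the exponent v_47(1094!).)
v_47(1094!) = 23

Legendre's formula: v_p(n!) = Σ_{k ≥ 1} ⌊n / p^k⌋. For p = 47, n = 1094, the terms are:
  ⌊1094/47^1⌋ = ⌊1094/47⌋ = 23
(the next term ⌊1094/47^2⌋ = 0, terminating the sum). Summing: v_47(1094!) = 23 = 23.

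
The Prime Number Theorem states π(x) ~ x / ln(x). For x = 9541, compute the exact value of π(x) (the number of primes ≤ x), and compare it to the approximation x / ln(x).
π(9541) = 1181;  x/ln(x) ≈ 1041.21;  relative error ≈ 11.84%.

Directly count primes up to 9541: π(9541) = 1181. The PNT approximation gives 9541/ln(9541) ≈ 9541/9.16335 ≈ 1041.21. Relative error (π(x) − x/ln(x)) / π(x) ≈ 11.84%; the approximation is known to undercount slightly (Li(x) is a better estimate).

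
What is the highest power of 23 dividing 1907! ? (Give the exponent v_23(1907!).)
v_23(1907!) = 85

Legendre's formula: v_p(n!) = Σ_{k ≥ 1} ⌊n / p^k⌋. For p = 23, n = 1907, the terms are:
  ⌊1907/23^1⌋ = ⌊1907/23⌋ = 82
  ⌊1907/23^2⌋ = ⌊1907/529⌋ = 3
(the next term ⌊1907/23^3⌋ = 0, terminating the sum). Summing: v_23(1907!) = 82 + 3 = 85.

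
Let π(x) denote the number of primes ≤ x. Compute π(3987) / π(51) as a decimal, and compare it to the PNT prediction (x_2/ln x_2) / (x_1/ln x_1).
π(3987)/π(51) = 549/15 ≈ 36.6000;  PNT prediction ≈ 37.0744.

π(51) = 15 and π(3987) = 549, so π(3987)/π(51) ≈ 36.6000. The PNT-predicted ratio is (3987/ln(3987)) / (51/ln(51)) ≈ 37.0744. The two agree to within a few percent, as expected.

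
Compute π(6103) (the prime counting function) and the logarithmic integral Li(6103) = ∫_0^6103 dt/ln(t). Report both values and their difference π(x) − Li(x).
π(6103) = 796;  Li(6103) ≈ 812.24;  π(x) − Li(x) ≈ -16.24.

Direct count of primes ≤ 6103 gives π(6103) = 796. Numerical evaluation of the logarithmic integral gives Li(6103) ≈ 812.24. The difference π(x) − Li(x) ≈ -16.24 is typically negative for small/moderate x (Li(x) overestimates), though Littlewood's theorem shows this sign changes infinitely often.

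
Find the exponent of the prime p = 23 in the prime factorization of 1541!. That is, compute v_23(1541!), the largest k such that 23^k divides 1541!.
v_23(1541!) = 69

Legendre's formula: v_p(n!) = Σ_{k ≥ 1} ⌊n / p^k⌋. For p = 23, n = 1541, the terms are:
  ⌊1541/23^1⌋ = ⌊1541/23⌋ = 67
  ⌊1541/23^2⌋ = ⌊1541/529⌋ = 2
(the next term ⌊1541/23^3⌋ = 0, terminating the sum). Summing: v_23(1541!) = 67 + 2 = 69.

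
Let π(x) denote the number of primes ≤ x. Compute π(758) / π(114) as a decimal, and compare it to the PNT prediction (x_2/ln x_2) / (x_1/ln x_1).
π(758)/π(114) = 134/30 ≈ 4.4667;  PNT prediction ≈ 4.7494.

π(114) = 30 and π(758) = 134, so π(758)/π(114) ≈ 4.4667. The PNT-predicted ratio is (758/ln(758)) / (114/ln(114)) ≈ 4.7494. The two agree to within a few percent, as expected.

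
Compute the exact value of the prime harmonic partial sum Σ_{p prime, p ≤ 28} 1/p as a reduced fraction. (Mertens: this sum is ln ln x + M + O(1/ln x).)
Σ 1/p = 334406399/223092870

π(28) = 9, so the primes ≤ 28 are [2, 3, 5, 7, 11, 13, 17, 19, 23]. Summing 1/p over these primes: 334406399/223092870 ≈ 1.4990. Mertens estimate ln ln(28) + 0.2615 ≈ 1.4651.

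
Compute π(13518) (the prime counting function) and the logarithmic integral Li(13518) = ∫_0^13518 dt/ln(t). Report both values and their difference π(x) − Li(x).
π(13518) = 1601;  Li(13518) ≈ 1621.68;  π(x) − Li(x) ≈ -20.68.

Direct count of primes ≤ 13518 gives π(13518) = 1601. Numerical evaluation of the logarithmic integral gives Li(13518) ≈ 1621.68. The difference π(x) − Li(x) ≈ -20.68 is typically negative for small/moderate x (Li(x) overestimates), though Littlewood's theorem shows this sign changes infinitely often.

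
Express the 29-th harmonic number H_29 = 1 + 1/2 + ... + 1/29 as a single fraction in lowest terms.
H_29 = 9227046511387/2329089562800

Direct summation: H_29 = 1 + 1/2 + ... + 1/29. The least common denominator is lcm(1, ..., 29) = 2329089562800; over this denominator the numerator is 2329089562800 + 1164544781400 + 776363187600 + 582272390700 + 465817912560 + 388181593800 + 332727080400 + 291136195350 + 258787729200 + 232908956280 + 211735414800 + 194090796900 + 179160735600 + 166363540200 + 155272637520 + 145568097675 + 137005268400 + 129393864600 + 122583661200 + 116454478140 + 110909026800 + 105867707400 + 101264763600 + 97045398450 + 93163582512 + 89580367800 + 86262576400 + 83181770100 + 80313433200 = 9227046511387, so H_29 = 9227046511387/2329089562800 (already in lowest terms) ≈ 3.96165. (The PNT-adjacent estimate ln(29) + γ ≈ 3.94451 matches within O(1/n).)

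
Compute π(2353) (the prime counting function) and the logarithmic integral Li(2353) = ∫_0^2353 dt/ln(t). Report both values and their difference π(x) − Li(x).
π(2353) = 349;  Li(2353) ≈ 360.75;  π(x) − Li(x) ≈ -11.75.

Direct count of primes ≤ 2353 gives π(2353) = 349. Numerical evaluation of the logarithmic integral gives Li(2353) ≈ 360.75. The difference π(x) − Li(x) ≈ -11.75 is typically negative for small/moderate x (Li(x) overestimates), though Littlewood's theorem shows this sign changes infinitely often.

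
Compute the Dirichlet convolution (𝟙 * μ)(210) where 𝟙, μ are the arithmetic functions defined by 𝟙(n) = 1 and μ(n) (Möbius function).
(𝟙 * μ)(210) = 0

Divisors of 210: [1, 2, 3, 5, 6, 7, 10, 14, 15, 21, 30, 35, 42, 70, 105, 210]. For each d | 210:
  d = 1: 𝟙(1) · μ(210/1) = 1 · 1 = 1
  d = 2: 𝟙(2) · μ(210/2) = 1 · -1 = -1
  d = 3: 𝟙(3) · μ(210/3) = 1 · -1 = -1
  d = 5: 𝟙(5) · μ(210/5) = 1 · -1 = -1
  d = 6: 𝟙(6) · μ(210/6) = 1 · 1 = 1
  d = 7: 𝟙(7) · μ(210/7) = 1 · -1 = -1
  d = 10: 𝟙(10) · μ(210/10) = 1 · 1 = 1
  d = 14: 𝟙(14) · μ(210/14) = 1 · 1 = 1
  d = 15: 𝟙(15) · μ(210/15) = 1 · 1 = 1
  d = 21: 𝟙(21) · μ(210/21) = 1 · 1 = 1
  d = 30: 𝟙(30) · μ(210/30) = 1 · -1 = -1
  d = 35: 𝟙(35) · μ(210/35) = 1 · 1 = 1
  d = 42: 𝟙(42) · μ(210/42) = 1 · -1 = -1
  d = 70: 𝟙(70) · μ(210/70) = 1 · -1 = -1
  d = 105: 𝟙(105) · μ(210/105) = 1 · -1 = -1
  d = 210: 𝟙(210) · μ(210/210) = 1 · 1 = 1
Summing: (𝟙 * μ)(210) = 1 + -1 + -1 + -1 + 1 + -1 + 1 + 1 + 1 + 1 + -1 + 1 + -1 + -1 + -1 + 1 = 0.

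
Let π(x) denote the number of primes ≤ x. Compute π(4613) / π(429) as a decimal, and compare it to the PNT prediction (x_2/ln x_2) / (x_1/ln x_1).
π(4613)/π(429) = 623/82 ≈ 7.5976;  PNT prediction ≈ 7.7256.

π(429) = 82 and π(4613) = 623, so π(4613)/π(429) ≈ 7.5976. The PNT-predicted ratio is (4613/ln(4613)) / (429/ln(429)) ≈ 7.7256. The two agree to within a few percent, as expected.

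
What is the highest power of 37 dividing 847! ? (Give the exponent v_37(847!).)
v_37(847!) = 22

Legendre's formula: v_p(n!) = Σ_{k ≥ 1} ⌊n / p^k⌋. For p = 37, n = 847, the terms are:
  ⌊847/37^1⌋ = ⌊847/37⌋ = 22
(the next term ⌊847/37^2⌋ = 0, terminating the sum). Summing: v_37(847!) = 22 = 22.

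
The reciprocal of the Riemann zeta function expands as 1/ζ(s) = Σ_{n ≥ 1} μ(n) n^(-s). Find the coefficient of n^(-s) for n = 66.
μ(66) = -1

Factor n = 66 = 2 · 3 · 11. μ(n) = 0 if any exponent ≥ 2 (not squarefree); otherwise μ(n) = (−1)^{ω(n)} where ω(n) is the number of distinct prime factors. Applying: μ(66) = -1.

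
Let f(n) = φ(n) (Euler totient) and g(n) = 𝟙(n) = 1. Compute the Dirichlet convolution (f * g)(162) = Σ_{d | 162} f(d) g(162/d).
(φ * 𝟙)(162) = 162

Divisors of 162: [1, 2, 3, 6, 9, 18, 27, 54, 81, 162]. For each d | 162:
  d = 1: φ(1) · 𝟙(162/1) = 1 · 1 = 1
  d = 2: φ(2) · 𝟙(162/2) = 1 · 1 = 1
  d = 3: φ(3) · 𝟙(162/3) = 2 · 1 = 2
  d = 6: φ(6) · 𝟙(162/6) = 2 · 1 = 2
  d = 9: φ(9) · 𝟙(162/9) = 6 · 1 = 6
  d = 18: φ(18) · 𝟙(162/18) = 6 · 1 = 6
  d = 27: φ(27) · 𝟙(162/27) = 18 · 1 = 18
  d = 54: φ(54) · 𝟙(162/54) = 18 · 1 = 18
  d = 81: φ(81) · 𝟙(162/81) = 54 · 1 = 54
  d = 162: φ(162) · 𝟙(162/162) = 54 · 1 = 54
Summing: (φ * 𝟙)(162) = 1 + 1 + 2 + 2 + 6 + 6 + 18 + 18 + 54 + 54 = 162.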